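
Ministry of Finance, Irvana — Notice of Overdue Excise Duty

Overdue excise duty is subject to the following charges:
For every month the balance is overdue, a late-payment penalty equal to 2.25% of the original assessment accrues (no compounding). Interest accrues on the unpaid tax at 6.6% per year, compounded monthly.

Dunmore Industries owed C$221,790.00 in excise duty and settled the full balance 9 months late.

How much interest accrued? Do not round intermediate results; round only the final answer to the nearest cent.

C$11,223.26

Interest (6.6%/yr ÷ 12 = 0.55%/month): C$221,790.00 × ((1 + 0.0055)^9 − 1) = C$11,223.2596…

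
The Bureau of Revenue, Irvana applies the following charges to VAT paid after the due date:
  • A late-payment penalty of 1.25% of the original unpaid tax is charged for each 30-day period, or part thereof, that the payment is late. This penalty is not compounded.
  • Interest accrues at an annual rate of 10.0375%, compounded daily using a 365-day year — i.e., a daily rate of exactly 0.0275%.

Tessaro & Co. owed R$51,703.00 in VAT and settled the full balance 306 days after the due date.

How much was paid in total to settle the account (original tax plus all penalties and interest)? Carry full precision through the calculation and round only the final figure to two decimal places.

R$63,350.62

Penalty periods: ⌈306/30⌉ = 11; penalty = 11 × 1.25% × R$51,703.00 = R$7,109.16…
Interest: R$51,703.00 × ((1 + 0.000275)^306 − 1) = R$51,703.00 × 0.08777947… = R$4,538.4617…
Total = R$51,703.00 + R$7,109.1625 + R$4,538.4617… = R$63,350.62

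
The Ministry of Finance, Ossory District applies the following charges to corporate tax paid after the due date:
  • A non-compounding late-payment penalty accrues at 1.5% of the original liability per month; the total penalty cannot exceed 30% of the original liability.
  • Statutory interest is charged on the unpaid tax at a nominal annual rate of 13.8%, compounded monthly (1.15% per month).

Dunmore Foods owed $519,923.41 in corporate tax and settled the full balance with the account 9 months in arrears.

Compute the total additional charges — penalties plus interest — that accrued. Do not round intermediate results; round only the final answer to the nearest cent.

$126,544.67

Penalty: 9 × 1.5% × $519,923.41 = $70,189.66… (below the 30% cap of $155,977.02…)
Interest: $519,923.41 × ((1 + 0.0115)^9 − 1) = $519,923.41 × 0.1083910… = $56,355.0094…
Penalties + interest = $70,189.6604… + $56,355.0094… = $126,544.67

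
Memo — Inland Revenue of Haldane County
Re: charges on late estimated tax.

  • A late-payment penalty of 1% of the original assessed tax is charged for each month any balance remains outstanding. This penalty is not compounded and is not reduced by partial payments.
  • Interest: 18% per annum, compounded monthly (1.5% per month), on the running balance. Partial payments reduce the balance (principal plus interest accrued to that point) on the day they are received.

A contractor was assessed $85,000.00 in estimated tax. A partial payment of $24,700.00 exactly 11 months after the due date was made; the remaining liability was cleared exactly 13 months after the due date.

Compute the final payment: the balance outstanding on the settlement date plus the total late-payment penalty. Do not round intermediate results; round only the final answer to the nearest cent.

$88,755.40

Balance at month 11: $85,000.0000 × (1 + 0.015)^11 = $100,125.6597…
After $24,700.00 payment: $100,125.6597… − $24,700.00 = $75,425.6597…
Balance at month 13: $75,425.6597… × (1 + 0.015)^2 = $77,705.4002…
Penalty: 13 × 1% × $85,000.00 = $11,050.00
Final settlement = outstanding balance + penalty = $77,705.4002… + $11,050.00 = $88,755.40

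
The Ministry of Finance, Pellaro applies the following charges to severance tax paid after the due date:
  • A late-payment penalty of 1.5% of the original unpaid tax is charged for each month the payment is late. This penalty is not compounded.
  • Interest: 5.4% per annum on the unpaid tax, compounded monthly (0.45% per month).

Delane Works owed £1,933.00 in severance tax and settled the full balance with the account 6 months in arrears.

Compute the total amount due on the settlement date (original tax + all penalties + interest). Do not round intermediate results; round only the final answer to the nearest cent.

Late-payment penalty = 1.5% × £1,933.00 × 6 mo = £173.97
Interest: £1,933.00 × ((1 + 0.0045)^6 − 1) = £1,933.00 × 0.0273056… = £52.7817…
Total = £1,933.00 + £173.9700 + £52.7817… = £2,159.75

£2,159.75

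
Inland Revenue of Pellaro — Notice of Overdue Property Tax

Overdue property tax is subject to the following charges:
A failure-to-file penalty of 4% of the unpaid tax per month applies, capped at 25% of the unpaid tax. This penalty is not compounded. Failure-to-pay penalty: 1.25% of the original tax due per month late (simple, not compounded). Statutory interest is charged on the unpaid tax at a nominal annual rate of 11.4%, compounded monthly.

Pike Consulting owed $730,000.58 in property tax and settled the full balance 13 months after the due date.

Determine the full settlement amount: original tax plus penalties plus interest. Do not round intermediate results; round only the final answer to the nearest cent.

$1,126,603.06

Failure-to-file: 13 × 4% × $730,000.58 = $379,600.30…, capped at 25% × $730,000.58 = $182,500.15…
Failure-to-pay penalty: 13 × 1.25% × $730,000.58 = $118,625.09…
Interest (11.4%/yr ÷ 12 = 0.95%/month): $730,000.58 × ((1 + 0.0095)^13 − 1) = $95,477.2386…
Total = $730,000.58 + $301,125.2393… + $95,477.2386… = $1,126,603.06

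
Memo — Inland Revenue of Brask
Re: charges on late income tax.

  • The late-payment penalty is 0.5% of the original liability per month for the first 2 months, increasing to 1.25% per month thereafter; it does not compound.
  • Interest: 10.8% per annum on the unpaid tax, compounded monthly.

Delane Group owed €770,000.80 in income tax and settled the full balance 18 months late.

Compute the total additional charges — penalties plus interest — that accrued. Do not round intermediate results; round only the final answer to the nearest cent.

€296,456.82

Penalty, months 1–2: 2 × 0.5% × €770,000.80 = €7,700.01…
Penalty, months 3–18: 16 × 1.25% × €770,000.80 = €154,000.16
Interest (10.8%/yr ÷ 12 = 0.9%/month): €770,000.80 × ((1 + 0.009)^18 − 1) = €134,756.6516…
Penalties + interest = €161,700.1680 + €134,756.6516… = €296,456.82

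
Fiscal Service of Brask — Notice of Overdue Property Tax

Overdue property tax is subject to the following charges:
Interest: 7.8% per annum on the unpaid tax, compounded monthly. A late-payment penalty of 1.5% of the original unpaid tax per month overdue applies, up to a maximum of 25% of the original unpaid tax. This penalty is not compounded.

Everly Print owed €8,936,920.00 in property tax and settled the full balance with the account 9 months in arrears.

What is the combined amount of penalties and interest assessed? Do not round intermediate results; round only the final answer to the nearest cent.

Penalty: 9 × 1.5% × €8,936,920.00 = €1,206,484.20 (below the 25% cap of €2,234,230.00)
Interest (7.8%/yr ÷ 12 = 0.65%/month): €8,936,920.00 × ((1 + 0.0065)^9 − 1) = €536,611.0599…
Penalties + interest = €1,206,484.2000 + €536,611.0599… = €1,743,095.26

€1,743,095.26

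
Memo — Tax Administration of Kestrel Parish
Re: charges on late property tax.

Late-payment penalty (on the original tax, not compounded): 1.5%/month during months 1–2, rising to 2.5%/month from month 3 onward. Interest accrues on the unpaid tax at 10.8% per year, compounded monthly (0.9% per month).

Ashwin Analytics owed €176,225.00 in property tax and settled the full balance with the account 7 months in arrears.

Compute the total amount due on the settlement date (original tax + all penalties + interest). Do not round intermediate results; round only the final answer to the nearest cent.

Penalty, months 1–2: 2 × 1.5% × €176,225.00 = €5,286.75
Penalty, months 3–7: 5 × 2.5% × €176,225.00 = €22,028.13…
Interest: €176,225.00 × ((1 + 0.009)^7 − 1) = €176,225.00 × 0.0647267… = €11,406.4708…
Total = €176,225.00 + €27,314.8750 + €11,406.4708… = €214,946.35

€214,946.35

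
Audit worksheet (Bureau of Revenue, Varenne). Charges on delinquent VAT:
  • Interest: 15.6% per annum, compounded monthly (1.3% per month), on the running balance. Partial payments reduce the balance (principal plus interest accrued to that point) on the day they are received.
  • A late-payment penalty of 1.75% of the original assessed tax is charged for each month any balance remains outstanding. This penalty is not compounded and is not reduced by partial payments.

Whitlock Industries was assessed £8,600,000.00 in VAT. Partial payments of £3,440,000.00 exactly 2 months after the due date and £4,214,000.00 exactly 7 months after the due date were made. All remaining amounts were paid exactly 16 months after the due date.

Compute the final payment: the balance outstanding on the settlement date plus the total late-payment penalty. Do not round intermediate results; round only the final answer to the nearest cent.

£4,126,945.34

Balance at month 2: £8,600,000.0000 × (1 + 0.013)^2 = £8,825,053.4000
After £3,440,000.00 payment: £8,825,053.4000 − £3,440,000.00 = £5,385,053.4000
Balance at month 7: £5,385,053.4000 × (1 + 0.013)^5 = £5,744,301.6919…
After £4,214,000.00 payment: £5,744,301.6919… − £4,214,000.00 = £1,530,301.6919…
Balance at month 16: £1,530,301.6919… × (1 + 0.013)^9 = £1,718,945.3387…
Penalty: 16 × 1.75% × £8,600,000.00 = £2,408,000.00
Final settlement = outstanding balance + penalty = £1,718,945.3387… + £2,408,000.00 = £4,126,945.34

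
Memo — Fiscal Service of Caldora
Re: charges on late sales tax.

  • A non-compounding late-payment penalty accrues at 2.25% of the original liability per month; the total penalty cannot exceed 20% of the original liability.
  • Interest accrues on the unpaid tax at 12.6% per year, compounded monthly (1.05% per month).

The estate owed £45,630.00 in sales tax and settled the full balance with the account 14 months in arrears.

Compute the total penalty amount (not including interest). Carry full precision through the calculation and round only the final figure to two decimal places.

Penalty (uncapped): 14 × 2.25% × £45,630.00 = £14,373.45; cap = 20% × £45,630.00 = £9,126.00 → penalty = £9,126.00

£9,126.00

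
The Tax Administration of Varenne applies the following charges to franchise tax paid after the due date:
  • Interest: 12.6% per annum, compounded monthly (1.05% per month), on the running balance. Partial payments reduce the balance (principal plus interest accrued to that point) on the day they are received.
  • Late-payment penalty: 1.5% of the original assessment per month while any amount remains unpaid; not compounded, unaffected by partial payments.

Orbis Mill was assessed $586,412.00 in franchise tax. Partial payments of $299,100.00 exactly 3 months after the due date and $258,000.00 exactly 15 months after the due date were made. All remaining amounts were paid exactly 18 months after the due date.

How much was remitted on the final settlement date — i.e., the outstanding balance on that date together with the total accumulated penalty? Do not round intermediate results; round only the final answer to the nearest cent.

$249,997.30

Balance at month 3: $586,412.0000 × (1 + 0.0105)^3 = $605,078.6126…
After $299,100.00 payment: $605,078.6126… − $299,100.00 = $305,978.6126…
Balance at month 15: $305,978.6126… × (1 + 0.0105)^12 = $346,838.1694…
After $258,000.00 payment: $346,838.1694… − $258,000.00 = $88,838.1694…
Balance at month 18: $88,838.1694… × (1 + 0.0105)^3 = $91,666.0578…
Penalty: 18 × 1.5% × $586,412.00 = $158,331.24
Final settlement = outstanding balance + penalty = $91,666.0578… + $158,331.24 = $249,997.30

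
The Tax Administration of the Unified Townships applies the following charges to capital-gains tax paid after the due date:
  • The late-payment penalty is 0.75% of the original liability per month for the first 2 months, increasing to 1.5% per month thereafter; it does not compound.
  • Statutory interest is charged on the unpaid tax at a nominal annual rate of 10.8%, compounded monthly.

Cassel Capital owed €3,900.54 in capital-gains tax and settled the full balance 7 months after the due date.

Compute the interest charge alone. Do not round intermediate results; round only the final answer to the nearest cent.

€252.47

Interest (10.8%/yr ÷ 12 = 0.9%/month): €3,900.54 × ((1 + 0.009)^7 − 1) = €252.4693…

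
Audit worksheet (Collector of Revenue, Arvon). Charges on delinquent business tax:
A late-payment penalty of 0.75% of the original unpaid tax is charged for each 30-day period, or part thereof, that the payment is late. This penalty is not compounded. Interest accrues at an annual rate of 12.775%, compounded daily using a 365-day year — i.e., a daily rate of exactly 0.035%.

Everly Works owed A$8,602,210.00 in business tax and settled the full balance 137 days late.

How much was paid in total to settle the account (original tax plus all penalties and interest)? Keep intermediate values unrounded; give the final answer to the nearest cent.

Penalty periods: ⌈137/30⌉ = 5; penalty = 5 × 0.75% × A$8,602,210.00 = A$322,582.88…
Interest: A$8,602,210.00 × ((1 + 0.00035)^137 − 1) = A$8,602,210.00 × 0.04910940… = A$422,449.3441…
Total = A$8,602,210.00 + A$322,582.8750 + A$422,449.3441… = A$9,347,242.22

A$9,347,242.22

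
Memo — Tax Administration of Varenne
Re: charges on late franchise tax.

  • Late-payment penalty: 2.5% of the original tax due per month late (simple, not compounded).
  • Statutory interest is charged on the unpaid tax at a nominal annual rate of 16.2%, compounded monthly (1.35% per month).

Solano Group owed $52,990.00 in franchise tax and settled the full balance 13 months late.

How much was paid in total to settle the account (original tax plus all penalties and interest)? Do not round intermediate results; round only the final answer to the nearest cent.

Late-payment penalty: 13 × 2.5% × $52,990.00 = $17,221.75
Interest: $52,990.00 × ((1 + 0.0135)^13 − 1) = $52,990.00 × 0.1904435… = $10,091.6013…
Total = $52,990.00 + $17,221.7500 + $10,091.6013… = $80,303.35

$80,303.35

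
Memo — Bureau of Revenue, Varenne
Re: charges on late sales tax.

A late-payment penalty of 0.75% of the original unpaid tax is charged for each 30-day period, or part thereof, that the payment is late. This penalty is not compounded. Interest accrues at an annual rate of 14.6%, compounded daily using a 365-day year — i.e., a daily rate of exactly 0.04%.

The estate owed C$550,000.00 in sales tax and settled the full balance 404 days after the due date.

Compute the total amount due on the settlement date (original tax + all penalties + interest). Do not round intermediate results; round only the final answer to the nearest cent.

C$704,193.61

Penalty periods: ⌈404/30⌉ = 14; penalty = 14 × 0.75% × C$550,000.00 = C$57,750.00
Interest: C$550,000.00 × ((1 + 0.0004)^404 − 1) = C$550,000.00 × 0.17535201… = C$96,443.6074…
Total = C$550,000.00 + C$57,750.0000 + C$96,443.6074… = C$704,193.61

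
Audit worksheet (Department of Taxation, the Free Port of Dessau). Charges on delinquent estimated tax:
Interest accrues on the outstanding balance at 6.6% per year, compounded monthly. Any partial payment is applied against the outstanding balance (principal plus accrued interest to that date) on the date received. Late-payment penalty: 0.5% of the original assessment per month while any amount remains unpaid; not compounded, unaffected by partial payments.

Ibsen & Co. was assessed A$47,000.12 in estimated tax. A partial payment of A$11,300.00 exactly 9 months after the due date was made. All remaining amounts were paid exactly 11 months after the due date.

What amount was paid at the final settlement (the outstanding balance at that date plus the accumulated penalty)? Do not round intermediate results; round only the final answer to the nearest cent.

A$41,083.49

Monthly rate = 6.6% ÷ 12 = 0.55%
Balance at month 9: A$47,000.1200 × (1 + 0.0055)^9 = A$49,378.4714…
After A$11,300.00 payment: A$49,378.4714… − A$11,300.00 = A$38,078.4714…
Balance at month 11: A$38,078.4714… × (1 + 0.0055)^2 = A$38,498.4864…
Penalty: 11 × 0.5% × A$47,000.12 = A$2,585.01…
Final settlement = outstanding balance + penalty = A$38,498.4864… + A$2,585.01… = A$41,083.49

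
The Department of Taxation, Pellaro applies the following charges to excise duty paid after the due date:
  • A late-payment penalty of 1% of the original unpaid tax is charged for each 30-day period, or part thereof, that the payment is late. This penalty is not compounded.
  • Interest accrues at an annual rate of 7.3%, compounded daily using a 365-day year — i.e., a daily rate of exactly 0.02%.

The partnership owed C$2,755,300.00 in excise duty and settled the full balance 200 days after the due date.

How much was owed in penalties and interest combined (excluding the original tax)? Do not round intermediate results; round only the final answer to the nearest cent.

Penalty periods: ⌈200/30⌉ = 7; penalty = 7 × 1% × C$2,755,300.00 = C$192,871.00
Interest: C$2,755,300.00 × ((1 + 0.0002)^200 − 1) = C$2,755,300.00 × 0.04080661… = C$112,434.4567…
Penalties + interest = C$192,871.0000 + C$112,434.4567… = C$305,305.46

C$305,305.46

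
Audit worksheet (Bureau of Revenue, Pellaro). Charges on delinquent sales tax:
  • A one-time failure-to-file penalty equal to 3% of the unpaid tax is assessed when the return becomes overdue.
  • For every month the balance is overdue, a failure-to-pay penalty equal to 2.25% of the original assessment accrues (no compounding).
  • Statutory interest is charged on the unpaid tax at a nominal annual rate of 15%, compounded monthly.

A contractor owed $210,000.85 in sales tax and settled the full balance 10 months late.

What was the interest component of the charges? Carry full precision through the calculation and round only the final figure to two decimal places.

Interest (15%/yr ÷ 12 = 1.25%/month): $210,000.85 × ((1 + 0.0125)^10 − 1) = $27,776.9867…

$27,776.99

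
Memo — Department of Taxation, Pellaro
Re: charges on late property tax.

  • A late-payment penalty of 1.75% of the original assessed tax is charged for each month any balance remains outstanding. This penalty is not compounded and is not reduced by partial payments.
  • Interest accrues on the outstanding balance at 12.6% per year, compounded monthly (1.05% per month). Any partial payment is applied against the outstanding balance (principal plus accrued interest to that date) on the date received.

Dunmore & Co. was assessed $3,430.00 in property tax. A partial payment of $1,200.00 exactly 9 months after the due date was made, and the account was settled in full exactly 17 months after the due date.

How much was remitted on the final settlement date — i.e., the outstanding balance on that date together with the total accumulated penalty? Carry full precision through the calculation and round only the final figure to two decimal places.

$3,812.33

Balance at month 9: $3,430.0000 × (1 + 0.0105)^9 = $3,768.0875…
After $1,200.00 payment: $3,768.0875… − $1,200.00 = $2,568.0875…
Balance at month 17: $2,568.0875… × (1 + 0.0105)^8 = $2,791.9032…
Penalty: 17 × 1.75% × $3,430.00 = $1,020.43…
Final settlement = outstanding balance + penalty = $2,791.9032… + $1,020.43… = $3,812.33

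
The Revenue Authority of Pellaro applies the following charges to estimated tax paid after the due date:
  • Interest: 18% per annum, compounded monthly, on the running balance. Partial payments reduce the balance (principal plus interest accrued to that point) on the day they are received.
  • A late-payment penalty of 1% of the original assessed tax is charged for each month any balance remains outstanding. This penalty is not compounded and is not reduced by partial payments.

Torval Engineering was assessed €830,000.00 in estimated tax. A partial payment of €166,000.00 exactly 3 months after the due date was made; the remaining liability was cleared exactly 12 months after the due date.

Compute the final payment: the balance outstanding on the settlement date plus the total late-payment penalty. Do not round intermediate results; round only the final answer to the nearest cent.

€902,160.35

Monthly rate = 18% ÷ 12 = 1.5%
Balance at month 3: €830,000.0000 × (1 + 0.015)^3 = €867,913.0513…
After €166,000.00 payment: €867,913.0513… − €166,000.00 = €701,913.0513…
Balance at month 12: €701,913.0513… × (1 + 0.015)^9 = €802,560.3464…
Penalty: 12 × 1% × €830,000.00 = €99,600.00
Final settlement = outstanding balance + penalty = €802,560.3464… + €99,600.00 = €902,160.35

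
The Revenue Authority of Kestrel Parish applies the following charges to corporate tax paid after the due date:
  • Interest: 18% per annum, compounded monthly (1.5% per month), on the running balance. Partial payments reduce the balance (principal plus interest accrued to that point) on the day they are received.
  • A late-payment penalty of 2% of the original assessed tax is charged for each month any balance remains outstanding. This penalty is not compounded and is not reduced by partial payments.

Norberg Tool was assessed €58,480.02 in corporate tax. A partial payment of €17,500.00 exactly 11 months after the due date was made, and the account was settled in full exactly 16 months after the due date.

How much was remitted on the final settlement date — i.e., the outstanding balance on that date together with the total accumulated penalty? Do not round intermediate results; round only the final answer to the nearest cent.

€74,071.44

Balance at month 11: €58,480.0200 × (1 + 0.015)^11 = €68,886.4774…
After €17,500.00 payment: €68,886.4774… − €17,500.00 = €51,386.4774…
Balance at month 16: €51,386.4774… × (1 + 0.015)^5 = €55,357.8301…
Penalty: 16 × 2% × €58,480.02 = €18,713.61…
Final settlement = outstanding balance + penalty = €55,357.8301… + €18,713.61… = €74,071.44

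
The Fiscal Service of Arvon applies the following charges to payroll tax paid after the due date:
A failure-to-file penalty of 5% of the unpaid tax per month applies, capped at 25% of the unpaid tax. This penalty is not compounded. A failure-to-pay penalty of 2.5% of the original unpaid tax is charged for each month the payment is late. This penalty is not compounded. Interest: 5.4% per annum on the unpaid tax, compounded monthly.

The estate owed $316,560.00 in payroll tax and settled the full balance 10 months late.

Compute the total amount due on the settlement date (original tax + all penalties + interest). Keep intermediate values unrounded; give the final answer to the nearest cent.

$489,377.15

Failure-to-file: 10 × 5% × $316,560.00 = $158,280.00, capped at 25% × $316,560.00 = $79,140.00
Failure-to-pay penalty: 10 × 2.5% × $316,560.00 = $79,140.00
Interest (5.4%/yr ÷ 12 = 0.45%/month): $316,560.00 × ((1 + 0.0045)^10 − 1) = $14,537.1543…
Total = $316,560.00 + $158,280.0000 + $14,537.1543… = $489,377.15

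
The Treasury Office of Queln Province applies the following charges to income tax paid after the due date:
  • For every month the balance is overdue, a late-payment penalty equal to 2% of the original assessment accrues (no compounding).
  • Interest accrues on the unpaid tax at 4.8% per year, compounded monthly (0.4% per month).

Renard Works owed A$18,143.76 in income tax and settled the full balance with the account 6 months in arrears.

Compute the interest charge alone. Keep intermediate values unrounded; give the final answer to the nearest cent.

Interest: A$18,143.76 × ((1 + 0.004)^6 − 1) = A$18,143.76 × 0.0242413… = A$439.8280…

A$439.83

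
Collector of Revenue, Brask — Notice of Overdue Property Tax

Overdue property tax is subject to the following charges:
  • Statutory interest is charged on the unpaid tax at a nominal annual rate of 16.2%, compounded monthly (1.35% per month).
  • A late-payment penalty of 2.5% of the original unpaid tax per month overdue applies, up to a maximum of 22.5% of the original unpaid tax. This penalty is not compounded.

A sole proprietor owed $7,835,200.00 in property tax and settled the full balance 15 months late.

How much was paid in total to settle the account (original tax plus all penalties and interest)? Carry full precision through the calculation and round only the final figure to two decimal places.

$11,343,821.65

Penalty (uncapped): 15 × 2.5% × $7,835,200.00 = $2,938,200.00; cap = 22.5% × $7,835,200.00 = $1,762,920.00 → penalty = $1,762,920.00
Interest: $7,835,200.00 × ((1 + 0.0135)^15 − 1) = $7,835,200.00 × 0.2228024… = $1,745,701.6510…
Total = $7,835,200.00 + $1,762,920.0000 + $1,745,701.6510… = $11,343,821.65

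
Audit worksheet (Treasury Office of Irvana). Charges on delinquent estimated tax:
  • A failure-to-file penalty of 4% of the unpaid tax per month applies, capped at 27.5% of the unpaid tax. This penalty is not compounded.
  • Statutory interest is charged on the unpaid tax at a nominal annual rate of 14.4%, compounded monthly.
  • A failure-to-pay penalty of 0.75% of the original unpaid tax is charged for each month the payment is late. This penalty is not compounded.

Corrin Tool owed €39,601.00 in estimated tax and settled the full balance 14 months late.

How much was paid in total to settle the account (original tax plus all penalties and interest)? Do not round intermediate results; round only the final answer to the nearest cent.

€61,847.03

Failure-to-file: 14 × 4% × €39,601.00 = €22,176.56, capped at 27.5% × €39,601.00 = €10,890.28…
Failure-to-pay penalty = 0.75% × €39,601.00 × 14 mo = €4,158.11…
Interest (14.4%/yr ÷ 12 = 1.2%/month): €39,601.00 × ((1 + 0.012)^14 − 1) = €7,197.6503…
Total = €39,601.00 + €15,048.3800 + €7,197.6503… = €61,847.03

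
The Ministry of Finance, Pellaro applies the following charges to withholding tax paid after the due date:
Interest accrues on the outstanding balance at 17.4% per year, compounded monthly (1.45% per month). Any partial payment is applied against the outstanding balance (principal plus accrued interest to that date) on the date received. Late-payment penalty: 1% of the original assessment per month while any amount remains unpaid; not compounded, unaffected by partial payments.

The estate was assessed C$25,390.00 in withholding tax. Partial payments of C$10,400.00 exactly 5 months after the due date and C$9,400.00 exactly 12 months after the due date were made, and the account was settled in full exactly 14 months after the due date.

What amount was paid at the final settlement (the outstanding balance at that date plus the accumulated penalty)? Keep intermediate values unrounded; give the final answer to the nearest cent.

Balance at month 5: C$25,390.0000 × (1 + 0.0145)^5 = C$27,284.9371…
After C$10,400.00 payment: C$27,284.9371… − C$10,400.00 = C$16,884.9371…
Balance at month 12: C$16,884.9371… × (1 + 0.0145)^7 = C$18,675.1375…
After C$9,400.00 payment: C$18,675.1375… − C$9,400.00 = C$9,275.1375…
Balance at month 14: C$9,275.1375… × (1 + 0.0145)^2 = C$9,546.0666…
Penalty: 14 × 1% × C$25,390.00 = C$3,554.60
Final settlement = outstanding balance + penalty = C$9,546.0666… + C$3,554.60 = C$13,100.67

C$13,100.67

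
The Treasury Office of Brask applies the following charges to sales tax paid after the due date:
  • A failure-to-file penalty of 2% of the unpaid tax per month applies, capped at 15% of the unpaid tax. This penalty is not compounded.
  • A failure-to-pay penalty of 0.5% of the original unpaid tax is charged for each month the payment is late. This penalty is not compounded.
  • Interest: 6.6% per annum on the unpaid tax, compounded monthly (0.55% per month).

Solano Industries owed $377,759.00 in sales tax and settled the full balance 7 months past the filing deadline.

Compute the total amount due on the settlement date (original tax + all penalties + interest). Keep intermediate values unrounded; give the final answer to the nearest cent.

Failure-to-file: 7 × 2% × $377,759.00 = $52,886.26 (under the 15% cap)
Failure-to-pay penalty: 7 × 0.5% × $377,759.00 = $13,221.57…
Interest: $377,759.00 × ((1 + 0.0055)^7 − 1) = $377,759.00 × 0.0391411… = $14,785.9048…
Total = $377,759.00 + $66,107.8250 + $14,785.9048… = $458,652.73

$458,652.73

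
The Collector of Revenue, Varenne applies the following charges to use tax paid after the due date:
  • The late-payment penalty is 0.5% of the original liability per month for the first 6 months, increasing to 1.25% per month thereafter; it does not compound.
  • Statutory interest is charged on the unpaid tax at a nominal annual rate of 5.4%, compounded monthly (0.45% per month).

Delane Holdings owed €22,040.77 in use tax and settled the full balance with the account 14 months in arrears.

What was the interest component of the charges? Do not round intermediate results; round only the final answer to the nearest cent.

Interest: €22,040.77 × ((1 + 0.0045)^14 − 1) = €22,040.77 × 0.0648763… = €1,429.9243…

€1,429.92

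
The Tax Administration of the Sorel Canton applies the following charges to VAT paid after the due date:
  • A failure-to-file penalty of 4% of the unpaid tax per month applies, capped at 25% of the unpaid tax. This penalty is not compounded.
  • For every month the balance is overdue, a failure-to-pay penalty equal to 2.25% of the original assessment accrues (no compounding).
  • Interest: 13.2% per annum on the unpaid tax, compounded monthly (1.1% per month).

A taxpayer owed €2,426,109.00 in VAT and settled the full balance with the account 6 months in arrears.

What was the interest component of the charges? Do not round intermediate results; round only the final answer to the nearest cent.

€164,591.70

Interest: €2,426,109.00 × ((1 + 0.011)^6 − 1) = €2,426,109.00 × 0.0678418… = €164,591.7000…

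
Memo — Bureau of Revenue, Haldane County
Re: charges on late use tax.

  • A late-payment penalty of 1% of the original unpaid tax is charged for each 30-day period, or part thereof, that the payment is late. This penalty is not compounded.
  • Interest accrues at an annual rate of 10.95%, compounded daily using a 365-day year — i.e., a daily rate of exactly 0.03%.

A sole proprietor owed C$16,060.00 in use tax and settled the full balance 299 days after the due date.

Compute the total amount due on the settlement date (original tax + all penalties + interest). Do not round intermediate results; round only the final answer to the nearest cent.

C$19,172.93

Penalty periods: ⌈299/30⌉ = 10; penalty = 10 × 1% × C$16,060.00 = C$1,606.00
Interest: C$16,060.00 × ((1 + 0.0003)^299 − 1) = C$16,060.00 × 0.09383137… = C$1,506.9317…
Total = C$16,060.00 + C$1,606.0000 + C$1,506.9317… = C$19,172.93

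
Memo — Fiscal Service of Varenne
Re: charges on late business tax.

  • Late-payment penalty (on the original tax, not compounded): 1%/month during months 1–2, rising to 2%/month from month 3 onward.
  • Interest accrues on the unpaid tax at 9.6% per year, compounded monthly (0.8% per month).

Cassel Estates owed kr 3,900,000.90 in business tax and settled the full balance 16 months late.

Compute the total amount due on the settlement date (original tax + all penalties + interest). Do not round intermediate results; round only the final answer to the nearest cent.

kr 5,600,301.14

Penalty, months 1–2: 2 × 1% × kr 3,900,000.90 = kr 78,000.02…
Penalty, months 3–16: 14 × 2% × kr 3,900,000.90 = kr 1,092,000.25…
Interest: kr 3,900,000.90 × ((1 + 0.008)^16 − 1) = kr 3,900,000.90 × 0.1359743… = kr 530,299.9703…
Total = kr 3,900,000.90 + kr 1,170,000.2700 + kr 530,299.9703… = kr 5,600,301.14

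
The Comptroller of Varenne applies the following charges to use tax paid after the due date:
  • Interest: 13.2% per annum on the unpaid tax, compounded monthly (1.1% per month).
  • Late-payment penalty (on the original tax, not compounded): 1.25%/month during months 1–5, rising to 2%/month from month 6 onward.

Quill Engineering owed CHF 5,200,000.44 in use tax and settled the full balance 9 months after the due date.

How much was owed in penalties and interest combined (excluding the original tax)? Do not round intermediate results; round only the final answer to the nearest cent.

Penalty, months 1–5: 5 × 1.25% × CHF 5,200,000.44 = CHF 325,000.03…
Penalty, months 6–9: 4 × 2% × CHF 5,200,000.44 = CHF 416,000.04…
Interest: CHF 5,200,000.44 × ((1 + 0.011)^9 − 1) = CHF 5,200,000.44 × 0.1034697… = CHF 538,042.3254…
Penalties + interest = CHF 741,000.0627 + CHF 538,042.3254… = CHF 1,279,042.39

CHF 1,279,042.39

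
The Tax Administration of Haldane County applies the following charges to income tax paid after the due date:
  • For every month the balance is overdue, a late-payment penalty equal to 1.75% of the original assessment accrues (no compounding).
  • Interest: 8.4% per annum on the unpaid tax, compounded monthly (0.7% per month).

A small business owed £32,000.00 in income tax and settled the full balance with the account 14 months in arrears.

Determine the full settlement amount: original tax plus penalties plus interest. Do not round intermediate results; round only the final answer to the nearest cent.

Late-payment penalty = 1.75% × £32,000.00 × 14 mo = £7,840.00
Interest: £32,000.00 × ((1 + 0.007)^14 − 1) = £32,000.00 × 0.1025863… = £3,282.7613…
Total = £32,000.00 + £7,840.0000 + £3,282.7613… = £43,122.76

£43,122.76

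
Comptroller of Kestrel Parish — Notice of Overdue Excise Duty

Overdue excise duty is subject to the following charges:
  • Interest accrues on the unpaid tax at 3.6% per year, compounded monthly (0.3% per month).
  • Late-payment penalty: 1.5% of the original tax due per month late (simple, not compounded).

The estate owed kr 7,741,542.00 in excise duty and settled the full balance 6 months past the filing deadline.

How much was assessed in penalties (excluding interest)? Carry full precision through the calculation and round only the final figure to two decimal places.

kr 696,738.78

Late-payment penalty: 6 × 1.5% × kr 7,741,542.00 = kr 696,738.78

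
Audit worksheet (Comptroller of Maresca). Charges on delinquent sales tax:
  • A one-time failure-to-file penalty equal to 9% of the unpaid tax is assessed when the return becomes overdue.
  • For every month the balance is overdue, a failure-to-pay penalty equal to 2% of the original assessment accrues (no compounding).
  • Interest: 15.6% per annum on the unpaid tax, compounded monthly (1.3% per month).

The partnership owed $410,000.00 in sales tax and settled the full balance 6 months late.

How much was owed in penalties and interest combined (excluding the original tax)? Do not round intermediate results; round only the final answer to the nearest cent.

Failure-to-file penalty: 9% × $410,000.00 = $36,900.00
Failure-to-pay penalty: 6 × 2% × $410,000.00 = $49,200.00
Interest: $410,000.00 × ((1 + 0.013)^6 − 1) = $410,000.00 × 0.0805794… = $33,037.5420…
Penalties + interest = $86,100.0000 + $33,037.5420… = $119,137.54

$119,137.54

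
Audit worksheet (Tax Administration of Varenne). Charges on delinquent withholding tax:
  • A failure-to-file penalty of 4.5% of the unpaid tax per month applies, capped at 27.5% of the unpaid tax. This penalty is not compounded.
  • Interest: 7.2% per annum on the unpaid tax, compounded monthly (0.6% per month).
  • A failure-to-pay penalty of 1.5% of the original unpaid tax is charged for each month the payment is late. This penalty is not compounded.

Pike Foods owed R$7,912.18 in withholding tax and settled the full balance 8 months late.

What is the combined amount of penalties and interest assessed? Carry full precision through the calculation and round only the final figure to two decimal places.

R$3,513.17

Failure-to-file: 8 × 4.5% × R$7,912.18 = R$2,848.38…, capped at 27.5% × R$7,912.18 = R$2,175.85…
Failure-to-pay penalty: 8 × 1.5% × R$7,912.18 = R$949.46…
Interest: R$7,912.18 × ((1 + 0.006)^8 − 1) = R$7,912.18 × 0.0490202… = R$387.8565…
Penalties + interest = R$3,125.3111 + R$387.8565… = R$3,513.17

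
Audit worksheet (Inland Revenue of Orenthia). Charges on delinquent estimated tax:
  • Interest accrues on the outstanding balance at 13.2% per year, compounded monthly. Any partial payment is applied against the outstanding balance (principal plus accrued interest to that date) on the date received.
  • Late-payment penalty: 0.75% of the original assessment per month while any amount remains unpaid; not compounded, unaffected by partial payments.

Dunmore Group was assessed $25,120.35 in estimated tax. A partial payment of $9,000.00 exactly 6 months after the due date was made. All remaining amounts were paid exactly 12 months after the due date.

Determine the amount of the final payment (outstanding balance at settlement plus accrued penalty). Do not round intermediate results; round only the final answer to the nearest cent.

Monthly rate = 13.2% ÷ 12 = 1.1%
Balance at month 6: $25,120.3500 × (1 + 0.011)^6 = $26,824.5608…
After $9,000.00 payment: $26,824.5608… − $9,000.00 = $17,824.5608…
Balance at month 12: $17,824.5608… × (1 + 0.011)^6 = $19,033.8118…
Penalty: 12 × 0.75% × $25,120.35 = $2,260.83…
Final settlement = outstanding balance + penalty = $19,033.8118… + $2,260.83… = $21,294.64

$21,294.64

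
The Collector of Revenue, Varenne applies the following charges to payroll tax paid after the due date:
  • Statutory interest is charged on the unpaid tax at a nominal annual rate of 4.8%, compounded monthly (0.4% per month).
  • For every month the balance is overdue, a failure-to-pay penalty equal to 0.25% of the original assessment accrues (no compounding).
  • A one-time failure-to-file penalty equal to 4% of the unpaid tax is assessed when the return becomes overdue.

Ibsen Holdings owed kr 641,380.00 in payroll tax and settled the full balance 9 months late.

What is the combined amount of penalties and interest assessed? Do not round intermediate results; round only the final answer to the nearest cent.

Failure-to-file penalty: 4% × kr 641,380.00 = kr 25,655.20
Failure-to-pay penalty: 9 × 0.25% × kr 641,380.00 = kr 14,431.05
Interest: kr 641,380.00 × ((1 + 0.004)^9 − 1) = kr 641,380.00 × 0.0365814… = kr 23,462.5837…
Penalties + interest = kr 40,086.2500 + kr 23,462.5837… = kr 63,548.83

kr 63,548.83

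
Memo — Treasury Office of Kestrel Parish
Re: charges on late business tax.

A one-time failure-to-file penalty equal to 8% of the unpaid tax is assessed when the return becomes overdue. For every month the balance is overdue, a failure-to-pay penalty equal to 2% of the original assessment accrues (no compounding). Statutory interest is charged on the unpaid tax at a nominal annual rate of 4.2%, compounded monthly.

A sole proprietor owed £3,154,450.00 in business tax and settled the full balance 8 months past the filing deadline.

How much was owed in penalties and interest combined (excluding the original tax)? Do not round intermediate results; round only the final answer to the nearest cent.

£846,482.18

Failure-to-file penalty: 8% × £3,154,450.00 = £252,356.00
Failure-to-pay penalty: 8 × 2% × £3,154,450.00 = £504,712.00
Interest (4.2%/yr ÷ 12 = 0.35%/month): £3,154,450.00 × ((1 + 0.0035)^8 − 1) = £89,414.1834…
Penalties + interest = £757,068.0000 + £89,414.1834… = £846,482.18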